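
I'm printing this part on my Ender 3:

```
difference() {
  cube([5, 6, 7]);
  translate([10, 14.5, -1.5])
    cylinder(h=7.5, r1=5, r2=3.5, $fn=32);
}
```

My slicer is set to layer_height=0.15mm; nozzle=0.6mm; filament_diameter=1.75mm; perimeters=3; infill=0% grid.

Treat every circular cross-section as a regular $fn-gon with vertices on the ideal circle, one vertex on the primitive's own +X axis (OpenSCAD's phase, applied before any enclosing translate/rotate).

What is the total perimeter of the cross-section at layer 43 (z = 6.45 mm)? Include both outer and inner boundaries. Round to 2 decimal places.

22.00 mm

At z = 6.45 mm: the 5×6 cube contributes its full rectangle (perimeter 22.00 mm); the cone at (10, 14.5) does not reach this height (z outside [-1.5, 6]); Taking the first minus the rest: none of the subtracted shapes is present at this height, so the 5×6 cube is unchanged — boundary = 22.00 mm. Overall, the cross-section is a single solid region. Total boundary length (outer) = 22.00 mm.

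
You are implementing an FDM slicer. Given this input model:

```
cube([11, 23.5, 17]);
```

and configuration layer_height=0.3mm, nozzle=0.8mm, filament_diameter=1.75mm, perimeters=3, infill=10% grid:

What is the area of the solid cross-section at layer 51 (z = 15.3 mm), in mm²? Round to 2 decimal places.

258.50 mm²

At z = 15.3 mm: the cube is present — its section is the full 11×23.5 rectangle (area 258.50 mm²). Overall, the cross-section is a single solid region. Net area = 258.50 mm².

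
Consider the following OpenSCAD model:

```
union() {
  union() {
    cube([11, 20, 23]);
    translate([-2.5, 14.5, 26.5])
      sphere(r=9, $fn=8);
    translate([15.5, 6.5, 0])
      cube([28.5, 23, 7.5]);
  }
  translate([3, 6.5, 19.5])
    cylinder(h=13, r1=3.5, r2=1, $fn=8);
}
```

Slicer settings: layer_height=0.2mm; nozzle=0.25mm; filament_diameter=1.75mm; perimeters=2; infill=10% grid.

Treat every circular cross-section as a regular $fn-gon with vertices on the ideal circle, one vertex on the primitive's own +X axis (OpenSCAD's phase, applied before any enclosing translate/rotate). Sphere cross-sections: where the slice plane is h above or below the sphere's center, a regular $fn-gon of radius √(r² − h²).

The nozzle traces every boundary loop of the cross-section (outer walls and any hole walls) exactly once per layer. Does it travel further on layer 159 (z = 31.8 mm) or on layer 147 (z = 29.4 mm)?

Layer 159 (z = 31.8): the cube does not reach this height (z outside [0, 23]); the r=9 sphere at (-2.5, 14.5) slices to a regular 8-gon of circumradius 7.274 (√(r²−h²) with h=5.3 from center) (perimeter = 2·8·7.274·sin(180°/8) = 44.54 mm); the cube at (15.5, 6.5) is not intersected at this z (z outside [0, 7.5]); Merging all regions: only the r=9 sphere at (-2.5, 14.5) is present, so the union is just that shape — boundary = 44.54 mm; the cone at (3, 6.5): at t=0.946 of its height the radius interpolates to r₁+(r₂−r₁)t = 1.135, giving a regular 8-gon of that circumradius (perimeter = 2·8·1.135·sin(180°/8) = 6.95 mm); Taking the union: the 2 present regions are separate (no shared area or edge), so areas and boundary lengths simply add and each stays a separate island — boundary = 51.48 mm. So its perimeter = 51.48 mm. Layer 147 (z = 29.4): the cube does not reach this height (z outside [0, 23]); the sphere at (-2.5, 14.5): section is a regular 8-gon, circumradius = √(r²−h²) = √(9²−2.9²) = 8.520 (perimeter = 2·8·8.520·sin(180°/8) = 52.17 mm); the cube at (15.5, 6.5) is absent (z outside [0, 7.5]); Taking the union: only the r=9 sphere at (-2.5, 14.5) is present, so the union is just that shape — boundary = 52.17 mm; the cone at (3, 6.5) contributes a regular 8-gon of circumradius 1.596 (interpolated between r1=3.5 and r2=1 at t=0.762) (perimeter = 2·8·1.596·sin(180°/8) = 9.77 mm); Taking the union: the 2 present regions are separate (no shared area or edge), so areas and boundary lengths simply add and each stays a separate island — boundary = 61.94 mm. So its perimeter = 61.94 mm. Layer 147 is larger (61.94 vs 51.48 mm).

layer 147 (z = 29.4 mm)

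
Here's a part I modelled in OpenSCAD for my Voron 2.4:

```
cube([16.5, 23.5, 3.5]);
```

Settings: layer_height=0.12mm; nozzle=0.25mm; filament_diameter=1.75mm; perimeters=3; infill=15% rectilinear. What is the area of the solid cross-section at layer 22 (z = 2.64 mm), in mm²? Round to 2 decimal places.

At z = 2.64 mm: the 16.5×23.5 cube contributes its full rectangle (area 387.75 mm²). Overall, the cross-section is a single solid region. Net area = 387.75 mm².

387.75 mm²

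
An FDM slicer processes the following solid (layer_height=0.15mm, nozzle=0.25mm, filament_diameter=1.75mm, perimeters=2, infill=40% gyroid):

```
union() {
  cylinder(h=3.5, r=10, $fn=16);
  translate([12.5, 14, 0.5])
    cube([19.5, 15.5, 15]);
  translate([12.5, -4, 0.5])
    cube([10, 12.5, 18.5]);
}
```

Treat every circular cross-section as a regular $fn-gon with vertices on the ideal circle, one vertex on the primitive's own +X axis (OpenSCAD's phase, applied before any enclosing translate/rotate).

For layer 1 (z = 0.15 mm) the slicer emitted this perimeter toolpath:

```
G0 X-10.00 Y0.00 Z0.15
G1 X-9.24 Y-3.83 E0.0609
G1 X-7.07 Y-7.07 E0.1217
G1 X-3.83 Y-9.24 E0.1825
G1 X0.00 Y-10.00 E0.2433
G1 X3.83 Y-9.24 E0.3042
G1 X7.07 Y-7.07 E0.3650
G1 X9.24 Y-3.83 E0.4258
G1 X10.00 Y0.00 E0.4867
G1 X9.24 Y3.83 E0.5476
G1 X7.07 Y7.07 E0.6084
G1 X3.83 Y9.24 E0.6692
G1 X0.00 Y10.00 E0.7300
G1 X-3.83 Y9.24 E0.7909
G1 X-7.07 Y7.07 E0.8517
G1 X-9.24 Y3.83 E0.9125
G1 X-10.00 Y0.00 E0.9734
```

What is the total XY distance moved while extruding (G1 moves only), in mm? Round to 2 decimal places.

62.43 mm

Sum the Euclidean lengths of each G1 segment: total = 62.43 mm.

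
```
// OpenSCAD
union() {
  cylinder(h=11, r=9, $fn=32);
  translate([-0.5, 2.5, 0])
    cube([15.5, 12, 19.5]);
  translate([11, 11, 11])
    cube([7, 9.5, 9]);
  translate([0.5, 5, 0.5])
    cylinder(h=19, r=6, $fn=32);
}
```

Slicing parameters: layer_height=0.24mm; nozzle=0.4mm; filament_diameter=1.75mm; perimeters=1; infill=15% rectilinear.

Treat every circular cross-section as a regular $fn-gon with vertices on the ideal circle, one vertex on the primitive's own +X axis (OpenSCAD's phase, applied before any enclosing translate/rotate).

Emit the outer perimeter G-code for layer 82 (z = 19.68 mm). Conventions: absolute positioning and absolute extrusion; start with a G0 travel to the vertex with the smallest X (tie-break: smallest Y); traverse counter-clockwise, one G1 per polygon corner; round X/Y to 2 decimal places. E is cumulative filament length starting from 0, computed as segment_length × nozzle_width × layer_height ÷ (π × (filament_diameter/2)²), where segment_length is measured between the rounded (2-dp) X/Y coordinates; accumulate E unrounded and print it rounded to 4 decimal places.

At z = 19.68 mm: the cylinder is not intersected at this z (z outside [0, 11]); the cube at (-0.5, 2.5) is absent (z outside [0, 19.5]); the 7×9.5 cube at (11, 11) contributes its full rectangle; the cylinder at (0.5, 5) is not intersected at this z (z outside [0.5, 19.5]); Combining (union): only the 7×9.5 cube at (11, 11) is present, so the union is just that shape — 1 connected region. The outline is a single polygon with 4 vertices. Extrusion per mm of travel: 0.4 × 0.24 / (π × 0.875²) = 0.039912. Accumulating E over each segment gives final E = 1.3171.

G0 X11.00 Y11.00 Z19.68
G1 X18.00 Y11.00 E0.2794
G1 X18.00 Y20.50 E0.6586
G1 X11.00 Y20.50 E0.9379
G1 X11.00 Y11.00 E1.3171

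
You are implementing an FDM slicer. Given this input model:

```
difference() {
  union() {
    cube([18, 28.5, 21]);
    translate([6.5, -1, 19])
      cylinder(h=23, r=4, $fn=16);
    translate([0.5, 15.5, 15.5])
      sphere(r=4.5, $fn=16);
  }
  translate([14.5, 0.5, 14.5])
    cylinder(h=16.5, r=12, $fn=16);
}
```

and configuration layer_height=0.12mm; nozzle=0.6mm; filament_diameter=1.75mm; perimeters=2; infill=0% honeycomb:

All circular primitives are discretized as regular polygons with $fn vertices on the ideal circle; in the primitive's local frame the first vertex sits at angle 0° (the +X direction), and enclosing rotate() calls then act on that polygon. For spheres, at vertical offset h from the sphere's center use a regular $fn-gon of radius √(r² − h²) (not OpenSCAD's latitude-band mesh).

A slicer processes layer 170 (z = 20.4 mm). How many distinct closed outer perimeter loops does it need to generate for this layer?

At z = 20.4 mm: the cube is present — its section is the full 18×28.5 rectangle; the r=4 cylinder at (6.5, -1) contributes a regular 16-gon of circumradius 4; the sphere at (0.5, 15.5) is absent (|z−center|=4.900 > r=4.5); Merging all regions: the regions partially overlap (shared area 16.69 mm²), so overlapping operands fuse into one piece — 1 connected region; the r=12 cylinder at (14.5, 0.5) contributes a regular 16-gon of circumradius 12; After the difference (first − rest): starting from the result so far, the r=12 cylinder at (14.5, 0.5) partially overlaps it — only the 190.35 mm² overlap (of its 440.85 mm²) is removed, clipping the outline — 2 connected regions. The result has 2 disconnected regions.

2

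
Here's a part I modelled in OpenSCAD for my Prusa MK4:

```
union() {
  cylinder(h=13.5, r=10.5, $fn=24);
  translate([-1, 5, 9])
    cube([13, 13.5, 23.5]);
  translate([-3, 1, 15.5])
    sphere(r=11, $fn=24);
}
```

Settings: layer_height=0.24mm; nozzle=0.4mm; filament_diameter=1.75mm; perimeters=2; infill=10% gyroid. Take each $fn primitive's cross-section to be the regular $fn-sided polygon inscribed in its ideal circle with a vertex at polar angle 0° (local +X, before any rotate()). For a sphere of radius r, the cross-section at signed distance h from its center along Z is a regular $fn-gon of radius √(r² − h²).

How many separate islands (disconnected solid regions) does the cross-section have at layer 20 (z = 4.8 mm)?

At z = 4.8 mm: the r=10.5 cylinder contributes a regular 24-gon of circumradius 10.5; the cube at (-1, 5) does not reach this height (z outside [9, 32.5]); the r=11 sphere at (-3, 1) slices to a regular 24-gon of circumradius 2.551 (√(r²−h²) with h=10.7 from center); Merging all regions: the r=11 sphere at (-3, 1) lies entirely inside the r=10.5 cylinder, so the union is just the r=10.5 cylinder — 1 connected region. Overall, the cross-section is a single solid region. Island count = 1.

1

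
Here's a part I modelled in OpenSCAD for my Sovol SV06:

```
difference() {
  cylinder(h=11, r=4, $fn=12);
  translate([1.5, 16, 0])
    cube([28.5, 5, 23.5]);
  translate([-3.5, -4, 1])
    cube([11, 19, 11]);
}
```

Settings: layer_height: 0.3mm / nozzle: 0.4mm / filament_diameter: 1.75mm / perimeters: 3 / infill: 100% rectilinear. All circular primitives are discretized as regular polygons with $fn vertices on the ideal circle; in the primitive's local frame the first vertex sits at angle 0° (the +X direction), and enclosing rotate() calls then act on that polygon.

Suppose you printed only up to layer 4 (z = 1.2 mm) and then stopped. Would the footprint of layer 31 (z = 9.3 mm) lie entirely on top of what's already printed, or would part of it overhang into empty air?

Compare the two slices. At z = 1.2: the r=4 cylinder contributes a regular 12-gon of circumradius 4 (area = (12/2)·4.000²·sin(360°/12) = 48.00 mm²); the cube at (1.5, 16) (footprint 28.5×5) is included at this height (area 142.50 mm²); the 11×19 cube at (-3.5, -4) contributes its full rectangle (area 209.00 mm²); Subtracting the remaining from the first: starting from the r=4 cylinder (48.00 mm²), the 28.5×5 cube at (1.5, 16) misses the remaining region (no effect); the 11×19 cube at (-3.5, -4) partially overlaps it — only the 47.07 mm² overlap (of its 209.00 mm²) is removed, clipping the outline — area = 0.93 mm². At z = 9.3: the cylinder: section is a regular 12-gon, circumradius r=4 (area = (12/2)·4.000²·sin(360°/12) = 48.00 mm²); the cube at (1.5, 16) (footprint 28.5×5) is included at this height (area 142.50 mm²); the 11×19 cube at (-3.5, -4) contributes its full rectangle (area 209.00 mm²); After the difference (first − rest): starting from the r=4 cylinder (48.00 mm²), the 28.5×5 cube at (1.5, 16) misses the remaining region (no effect); the 11×19 cube at (-3.5, -4) partially overlaps it — only the 47.07 mm² overlap (of its 209.00 mm²) is removed, clipping the outline — area = 0.93 mm². Checking containment: the cross-section at z = 9.3 is a subset of the cross-section at z = 1.2.

entirely on top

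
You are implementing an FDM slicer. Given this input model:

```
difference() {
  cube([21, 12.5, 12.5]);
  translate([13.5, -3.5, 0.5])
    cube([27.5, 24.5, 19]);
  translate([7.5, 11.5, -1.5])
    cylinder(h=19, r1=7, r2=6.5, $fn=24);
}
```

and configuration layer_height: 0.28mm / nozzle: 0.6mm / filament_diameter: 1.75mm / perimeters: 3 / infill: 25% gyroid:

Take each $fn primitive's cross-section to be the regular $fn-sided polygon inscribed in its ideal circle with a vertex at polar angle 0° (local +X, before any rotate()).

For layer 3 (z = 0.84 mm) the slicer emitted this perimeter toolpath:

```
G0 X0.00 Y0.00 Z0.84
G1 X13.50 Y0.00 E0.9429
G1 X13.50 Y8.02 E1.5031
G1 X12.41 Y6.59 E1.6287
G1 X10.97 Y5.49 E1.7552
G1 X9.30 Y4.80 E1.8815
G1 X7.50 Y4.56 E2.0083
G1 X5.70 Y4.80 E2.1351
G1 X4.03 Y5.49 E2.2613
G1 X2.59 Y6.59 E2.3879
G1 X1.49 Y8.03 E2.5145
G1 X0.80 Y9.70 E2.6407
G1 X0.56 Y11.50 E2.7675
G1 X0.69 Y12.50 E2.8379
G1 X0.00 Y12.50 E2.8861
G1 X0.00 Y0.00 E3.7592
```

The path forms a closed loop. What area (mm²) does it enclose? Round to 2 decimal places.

83.16 mm²

Apply the shoelace formula to the sequence of (X, Y) vertices; enclosed area = 83.16 mm².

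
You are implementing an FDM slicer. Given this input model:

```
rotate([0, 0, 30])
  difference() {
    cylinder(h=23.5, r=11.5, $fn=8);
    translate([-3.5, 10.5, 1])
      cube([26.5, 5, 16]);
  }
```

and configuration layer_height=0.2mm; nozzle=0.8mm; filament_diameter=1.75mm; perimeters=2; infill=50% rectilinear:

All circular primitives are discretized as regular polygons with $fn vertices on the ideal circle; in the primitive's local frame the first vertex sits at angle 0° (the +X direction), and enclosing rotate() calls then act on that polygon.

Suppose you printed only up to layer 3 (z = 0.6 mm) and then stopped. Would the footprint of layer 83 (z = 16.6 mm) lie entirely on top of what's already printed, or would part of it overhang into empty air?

entirely on top

Compare the two slices. At z = 0.6: the r=11.5 cylinder gives a regular 8-gon of circumradius 11.5 (constant along its height) (area = (8/2)·11.500²·sin(360°/8) = 374.06 mm²); the cube at (-3.5, 10.5) is absent (z outside [1, 17]); After the difference (first − rest): none of the subtracted shapes is present at this height, so the r=11.5 cylinder is unchanged — area = 374.06 mm²; (rotated 30° about Z; rotation is an isometry so areas/perimeters/island counts are preserved). At z = 16.6: the r=11.5 cylinder gives a regular 8-gon of circumradius 11.5 (constant along its height) (area = (8/2)·11.500²·sin(360°/8) = 374.06 mm²); the 26.5×5 cube at (-3.5, 10.5) contributes its full rectangle (area 132.50 mm²); After the difference (first − rest): starting from the r=11.5 cylinder (374.06 mm²), the 26.5×5 cube at (-3.5, 10.5) partially overlaps it — only the 2.41 mm² overlap (of its 132.50 mm²) is removed, clipping the outline — area = 371.65 mm²; (whole slice rotated 30° about Z — lengths, areas and connectivity unchanged). Checking containment: the cross-section at z = 16.6 is a subset of the cross-section at z = 0.6.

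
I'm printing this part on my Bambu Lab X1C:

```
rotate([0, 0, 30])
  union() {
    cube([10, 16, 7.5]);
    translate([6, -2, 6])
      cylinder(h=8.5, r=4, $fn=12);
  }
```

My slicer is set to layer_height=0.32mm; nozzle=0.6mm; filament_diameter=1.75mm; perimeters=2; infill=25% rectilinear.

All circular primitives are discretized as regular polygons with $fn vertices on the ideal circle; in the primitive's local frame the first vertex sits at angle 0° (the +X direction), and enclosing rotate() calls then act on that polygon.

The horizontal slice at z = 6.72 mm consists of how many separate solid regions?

1

At z = 6.72 mm: the 10×16 cube contributes its full rectangle; the r=4 cylinder at (6, -2) gives a regular 12-gon of circumradius 4 (constant along its height); Merging all regions: the regions partially overlap (shared area 9.07 mm²), so overlapping operands fuse into one piece — 1 connected region; (rotated 30° about Z; rotation is an isometry so areas/perimeters/island counts are preserved). The result has 1 disconnected region.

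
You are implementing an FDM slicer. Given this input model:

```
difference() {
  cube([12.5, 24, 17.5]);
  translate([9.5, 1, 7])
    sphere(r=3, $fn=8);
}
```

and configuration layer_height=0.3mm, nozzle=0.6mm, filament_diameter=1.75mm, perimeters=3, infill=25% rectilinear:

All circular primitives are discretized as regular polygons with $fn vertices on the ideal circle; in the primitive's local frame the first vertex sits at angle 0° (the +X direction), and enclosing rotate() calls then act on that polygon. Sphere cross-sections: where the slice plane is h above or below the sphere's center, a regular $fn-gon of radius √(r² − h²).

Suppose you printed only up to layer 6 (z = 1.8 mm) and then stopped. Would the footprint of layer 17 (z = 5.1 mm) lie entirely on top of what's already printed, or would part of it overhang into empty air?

Compare the two slices. At z = 1.8: the 12.5×24 cube contributes its full rectangle (area 300.00 mm²); the sphere at (9.5, 1) is absent (|z−center|=5.200 > r=3); Taking the first minus the rest: none of the subtracted shapes is present at this height, so the 12.5×24 cube is unchanged — area = 300.00 mm². At z = 5.1: the 12.5×24 cube contributes its full rectangle (area 300.00 mm²); the r=3 sphere at (9.5, 1) slices to a regular 8-gon of circumradius 2.322 (√(r²−h²) with h=1.9 from center) (area = (8/2)·2.322²·sin(360°/8) = 15.25 mm²); Taking the first minus the rest: starting from the 12.5×24 cube (300.00 mm²), the r=3 sphere at (9.5, 1) partially overlaps it — only the 11.85 mm² overlap (of its 15.25 mm²) is removed, clipping the outline — area = 288.15 mm². Checking containment: the cross-section at z = 5.1 is a subset of the cross-section at z = 1.8.

entirely on top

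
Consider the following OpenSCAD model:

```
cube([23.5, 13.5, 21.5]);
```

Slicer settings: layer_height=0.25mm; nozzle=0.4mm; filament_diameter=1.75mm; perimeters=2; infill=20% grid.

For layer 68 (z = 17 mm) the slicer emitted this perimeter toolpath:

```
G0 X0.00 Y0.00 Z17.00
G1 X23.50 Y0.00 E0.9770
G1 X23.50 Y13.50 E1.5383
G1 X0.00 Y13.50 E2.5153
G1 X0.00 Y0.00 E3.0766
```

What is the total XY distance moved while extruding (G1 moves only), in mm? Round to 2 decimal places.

Sum the Euclidean lengths of each G1 segment: total = 74.00 mm.

74.00 mm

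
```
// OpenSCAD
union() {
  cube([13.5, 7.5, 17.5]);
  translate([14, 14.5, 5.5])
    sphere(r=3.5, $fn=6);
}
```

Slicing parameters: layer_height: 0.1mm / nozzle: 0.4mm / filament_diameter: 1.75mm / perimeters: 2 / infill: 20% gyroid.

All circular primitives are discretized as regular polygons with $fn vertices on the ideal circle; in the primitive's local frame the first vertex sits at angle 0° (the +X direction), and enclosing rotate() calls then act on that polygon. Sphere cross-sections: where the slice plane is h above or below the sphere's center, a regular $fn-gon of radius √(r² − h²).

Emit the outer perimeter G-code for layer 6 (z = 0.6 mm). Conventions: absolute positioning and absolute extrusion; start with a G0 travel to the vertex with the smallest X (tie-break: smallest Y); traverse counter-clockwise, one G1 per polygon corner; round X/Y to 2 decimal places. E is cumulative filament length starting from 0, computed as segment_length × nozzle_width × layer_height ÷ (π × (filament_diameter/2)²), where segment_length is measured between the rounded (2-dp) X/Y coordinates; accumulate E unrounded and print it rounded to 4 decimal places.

At z = 0.6 mm: the cube is present — its section is the full 13.5×7.5 rectangle; the sphere at (14, 14.5) is absent (|z−center|=4.900 > r=3.5); Combining (union): only the 13.5×7.5 cube is present, so the union is just that shape — 1 connected region. The outline is a single polygon with 4 vertices. Extrusion per mm of travel: 0.4 × 0.1 / (π × 0.875²) = 0.016630. Accumulating E over each segment gives final E = 0.6985.

G0 X0.00 Y0.00 Z0.60
G1 X13.50 Y0.00 E0.2245
G1 X13.50 Y7.50 E0.3492
G1 X0.00 Y7.50 E0.5737
G1 X0.00 Y0.00 E0.6985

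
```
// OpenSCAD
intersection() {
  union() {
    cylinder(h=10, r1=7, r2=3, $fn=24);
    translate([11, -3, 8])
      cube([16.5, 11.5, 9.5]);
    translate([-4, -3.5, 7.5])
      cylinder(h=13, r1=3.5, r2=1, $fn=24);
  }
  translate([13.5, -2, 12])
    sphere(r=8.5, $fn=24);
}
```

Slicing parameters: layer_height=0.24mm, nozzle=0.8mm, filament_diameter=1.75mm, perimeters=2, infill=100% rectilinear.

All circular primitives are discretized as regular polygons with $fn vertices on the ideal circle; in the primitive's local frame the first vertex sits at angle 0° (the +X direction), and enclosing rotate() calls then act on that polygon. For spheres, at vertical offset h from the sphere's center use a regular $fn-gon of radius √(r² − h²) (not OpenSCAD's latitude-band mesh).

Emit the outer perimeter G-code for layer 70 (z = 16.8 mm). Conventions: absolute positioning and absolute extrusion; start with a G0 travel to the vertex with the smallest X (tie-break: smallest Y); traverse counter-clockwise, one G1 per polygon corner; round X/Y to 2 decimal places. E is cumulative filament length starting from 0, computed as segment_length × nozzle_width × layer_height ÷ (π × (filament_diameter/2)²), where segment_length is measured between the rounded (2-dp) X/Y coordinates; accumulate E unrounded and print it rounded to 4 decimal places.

G0 X11.00 Y-3.00 Z16.80
G1 X20.38 Y-3.00 E0.7488
G1 X20.51 Y-2.00 E0.8292
G1 X20.28 Y-0.18 E0.9757
G1 X19.58 Y1.51 E1.1217
G1 X18.46 Y2.96 E1.2680
G1 X17.01 Y4.08 E1.4142
G1 X15.32 Y4.78 E1.5602
G1 X13.50 Y5.01 E1.7067
G1 X11.68 Y4.78 E1.8531
G1 X11.00 Y4.49 E1.9121
G1 X11.00 Y-3.00 E2.5100

At z = 16.8 mm: the cone is absent (z outside [0, 10]); the 16.5×11.5 cube at (11, -3) contributes its full rectangle; the cone at (-4, -3.5): at t=0.715 of its height the radius interpolates to r₁+(r₂−r₁)t = 1.712, giving a regular 24-gon of that circumradius; Merging all regions: the 2 present regions are separate (no shared area or edge), so areas and boundary lengths simply add and each stays a separate island — 2 connected regions; the r=8.5 sphere at (13.5, -2) contributes a regular 24-gon of circumradius √(8.5²−4.8²) = 7.015; Keeping only the common overlap: the r=8.5 sphere at (13.5, -2) partially overlaps the result so far; clipping to the common part keeps 64.72 mm² — 1 connected region. The outline is a single polygon with 11 vertices. Extrusion per mm of travel: 0.8 × 0.24 / (π × 0.875²) = 0.079824. Accumulating E over each segment gives final E = 2.5100.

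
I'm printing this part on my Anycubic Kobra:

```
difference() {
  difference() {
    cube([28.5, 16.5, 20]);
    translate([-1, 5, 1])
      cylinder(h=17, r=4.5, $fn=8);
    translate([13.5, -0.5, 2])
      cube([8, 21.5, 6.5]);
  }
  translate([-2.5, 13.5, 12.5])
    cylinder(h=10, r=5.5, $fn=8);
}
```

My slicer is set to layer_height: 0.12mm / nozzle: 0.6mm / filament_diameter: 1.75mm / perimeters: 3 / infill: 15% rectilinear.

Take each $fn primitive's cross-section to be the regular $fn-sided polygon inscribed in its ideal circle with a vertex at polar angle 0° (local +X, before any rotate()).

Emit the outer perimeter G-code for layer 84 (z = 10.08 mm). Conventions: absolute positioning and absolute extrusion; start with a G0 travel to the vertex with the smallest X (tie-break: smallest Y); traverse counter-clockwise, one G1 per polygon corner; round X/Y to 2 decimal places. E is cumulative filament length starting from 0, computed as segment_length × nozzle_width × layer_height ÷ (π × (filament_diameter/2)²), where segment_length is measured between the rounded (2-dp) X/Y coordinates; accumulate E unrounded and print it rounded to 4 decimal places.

G0 X0.00 Y0.00 Z10.08
G1 X28.50 Y0.00 E0.8531
G1 X28.50 Y16.50 E1.3470
G1 X0.00 Y16.50 E2.2002
G1 X0.00 Y9.09 E2.4220
G1 X2.18 Y8.18 E2.4927
G1 X3.50 Y5.00 E2.5957
G1 X2.18 Y1.82 E2.6988
G1 X0.00 Y0.91 E2.7695
G1 X0.00 Y0.00 E2.7968

At z = 10.08 mm: the 28.5×16.5 cube contributes its full rectangle; the cylinder at (-1, 5): section is a regular 8-gon, circumradius r=4.5; the cube at (13.5, -0.5) is not intersected at this z (z outside [2, 8.5]); After the difference (first − rest): starting from the 28.5×16.5 cube, the r=4.5 cylinder at (-1, 5) partially overlaps it — only the 20.05 mm² overlap (of its 57.28 mm²) is removed, clipping the outline — 1 connected region; the cylinder at (-2.5, 13.5) is not intersected at this z (z outside [12.5, 22.5]); Subtracting the remaining from the first: none of the subtracted shapes is present at this height, so the result so far is unchanged — 1 connected region. The outline is a single polygon with 9 vertices. Extrusion per mm of travel: 0.6 × 0.12 / (π × 0.875²) = 0.029934. Accumulating E over each segment gives final E = 2.7968.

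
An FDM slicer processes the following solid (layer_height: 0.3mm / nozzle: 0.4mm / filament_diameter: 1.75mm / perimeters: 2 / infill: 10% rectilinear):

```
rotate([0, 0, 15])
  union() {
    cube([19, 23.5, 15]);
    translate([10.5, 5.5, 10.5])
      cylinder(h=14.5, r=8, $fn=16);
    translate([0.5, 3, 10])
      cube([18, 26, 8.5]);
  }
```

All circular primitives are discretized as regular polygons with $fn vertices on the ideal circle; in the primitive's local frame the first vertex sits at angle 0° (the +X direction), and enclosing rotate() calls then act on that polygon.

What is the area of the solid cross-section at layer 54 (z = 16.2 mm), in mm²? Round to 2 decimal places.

At z = 16.2 mm: the cube is absent (z outside [0, 15]); the cylinder at (10.5, 5.5): section is a regular 16-gon, circumradius r=8 (area = (16/2)·8.000²·sin(360°/16) = 195.93 mm²); the 18×26 cube at (0.5, 3) contributes its full rectangle (area 468.00 mm²); Merging all regions: the regions partially overlap — summed areas 663.93 mm² minus the doubly-counted overlap 136.72 mm² gives 527.21 mm² — area = 527.21 mm²; (rotated 15° about Z; rotation is an isometry so areas/perimeters/island counts are preserved). Overall, the cross-section is a single solid region. Net area = 527.21 mm².

527.21 mm²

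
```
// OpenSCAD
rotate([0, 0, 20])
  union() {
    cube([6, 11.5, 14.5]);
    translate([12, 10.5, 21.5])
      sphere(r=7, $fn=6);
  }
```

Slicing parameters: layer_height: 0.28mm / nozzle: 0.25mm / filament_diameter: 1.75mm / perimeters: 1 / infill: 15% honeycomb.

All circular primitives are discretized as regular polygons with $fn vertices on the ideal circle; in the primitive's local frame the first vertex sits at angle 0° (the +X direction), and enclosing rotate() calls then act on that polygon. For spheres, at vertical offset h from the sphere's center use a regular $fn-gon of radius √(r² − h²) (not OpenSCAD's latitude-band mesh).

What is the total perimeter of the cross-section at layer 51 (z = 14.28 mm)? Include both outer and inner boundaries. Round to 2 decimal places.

At z = 14.28 mm: the cube (footprint 6×11.5) is included at this height (perimeter 35.00 mm); the sphere at (12, 10.5) is absent (|z−center|=7.220 > r=7); Taking the union: only the 6×11.5 cube is present, so the union is just that shape — boundary = 35.00 mm; (whole slice rotated 20° about Z — lengths, areas and connectivity unchanged). Overall, the cross-section is a single solid region. Total boundary length (outer) = 35.00 mm.

35.00 mm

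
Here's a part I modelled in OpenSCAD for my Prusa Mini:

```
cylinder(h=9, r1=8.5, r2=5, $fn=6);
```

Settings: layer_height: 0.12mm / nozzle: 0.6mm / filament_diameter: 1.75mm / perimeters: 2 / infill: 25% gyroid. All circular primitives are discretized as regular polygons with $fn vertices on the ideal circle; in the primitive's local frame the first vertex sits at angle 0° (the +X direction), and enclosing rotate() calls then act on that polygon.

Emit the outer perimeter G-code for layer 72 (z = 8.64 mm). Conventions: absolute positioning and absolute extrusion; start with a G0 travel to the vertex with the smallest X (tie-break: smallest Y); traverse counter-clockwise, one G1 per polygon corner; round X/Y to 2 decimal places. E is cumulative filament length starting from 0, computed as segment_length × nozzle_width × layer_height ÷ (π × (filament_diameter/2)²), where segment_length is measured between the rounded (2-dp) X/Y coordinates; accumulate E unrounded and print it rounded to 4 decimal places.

At z = 8.64 mm: the cone: at t=0.960 of its height the radius interpolates to r₁+(r₂−r₁)t = 5.140, giving a regular 6-gon of that circumradius. The outline is a single polygon with 6 vertices. Extrusion per mm of travel: 0.6 × 0.12 / (π × 0.875²) = 0.029934. Accumulating E over each segment gives final E = 0.9230.

G0 X-5.14 Y0.00 Z8.64
G1 X-2.57 Y-4.45 E0.1538
G1 X2.57 Y-4.45 E0.3077
G1 X5.14 Y0.00 E0.4615
G1 X2.57 Y4.45 E0.6153
G1 X-2.57 Y4.45 E0.7692
G1 X-5.14 Y0.00 E0.9230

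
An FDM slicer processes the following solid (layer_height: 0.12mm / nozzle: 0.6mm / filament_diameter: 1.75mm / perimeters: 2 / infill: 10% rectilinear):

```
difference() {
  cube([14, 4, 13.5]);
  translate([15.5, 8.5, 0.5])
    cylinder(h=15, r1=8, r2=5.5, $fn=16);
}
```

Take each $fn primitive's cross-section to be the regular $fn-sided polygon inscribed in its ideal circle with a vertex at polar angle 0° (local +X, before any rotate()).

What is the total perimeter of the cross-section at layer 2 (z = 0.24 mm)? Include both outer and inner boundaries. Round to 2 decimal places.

36.00 mm

At z = 0.24 mm: the cube (footprint 14×4) is included at this height (perimeter 36.00 mm); the cone at (15.5, 8.5) is absent (z outside [0.5, 15.5]); Subtracting the remaining from the first: none of the subtracted shapes is present at this height, so the 14×4 cube is unchanged — boundary = 36.00 mm. Overall, the cross-section is a single solid region. Total boundary length (outer) = 36.00 mm.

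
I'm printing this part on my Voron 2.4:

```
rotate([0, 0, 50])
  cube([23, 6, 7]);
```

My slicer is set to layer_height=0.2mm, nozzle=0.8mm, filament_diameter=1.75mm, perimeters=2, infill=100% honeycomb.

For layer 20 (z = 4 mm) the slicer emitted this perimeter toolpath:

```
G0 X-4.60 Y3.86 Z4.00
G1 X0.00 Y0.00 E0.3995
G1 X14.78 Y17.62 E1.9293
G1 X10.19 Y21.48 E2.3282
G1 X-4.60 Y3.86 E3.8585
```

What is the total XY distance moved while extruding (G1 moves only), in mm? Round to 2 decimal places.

58.00 mm

Sum the Euclidean lengths of each G1 segment: total = 58.00 mm.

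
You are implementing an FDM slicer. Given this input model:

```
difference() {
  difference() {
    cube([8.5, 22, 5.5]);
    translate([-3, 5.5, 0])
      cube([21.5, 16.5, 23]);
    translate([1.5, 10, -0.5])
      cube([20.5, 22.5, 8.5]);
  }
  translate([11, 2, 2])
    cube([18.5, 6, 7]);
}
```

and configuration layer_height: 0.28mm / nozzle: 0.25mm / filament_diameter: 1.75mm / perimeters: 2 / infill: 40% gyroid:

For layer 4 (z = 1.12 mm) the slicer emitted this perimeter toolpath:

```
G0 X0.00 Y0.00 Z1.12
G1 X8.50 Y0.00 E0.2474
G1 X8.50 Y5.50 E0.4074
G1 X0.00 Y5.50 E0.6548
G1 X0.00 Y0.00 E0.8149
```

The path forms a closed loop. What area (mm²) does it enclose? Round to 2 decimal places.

46.75 mm²

Apply the shoelace formula to the sequence of (X, Y) vertices; enclosed area = 46.75 mm².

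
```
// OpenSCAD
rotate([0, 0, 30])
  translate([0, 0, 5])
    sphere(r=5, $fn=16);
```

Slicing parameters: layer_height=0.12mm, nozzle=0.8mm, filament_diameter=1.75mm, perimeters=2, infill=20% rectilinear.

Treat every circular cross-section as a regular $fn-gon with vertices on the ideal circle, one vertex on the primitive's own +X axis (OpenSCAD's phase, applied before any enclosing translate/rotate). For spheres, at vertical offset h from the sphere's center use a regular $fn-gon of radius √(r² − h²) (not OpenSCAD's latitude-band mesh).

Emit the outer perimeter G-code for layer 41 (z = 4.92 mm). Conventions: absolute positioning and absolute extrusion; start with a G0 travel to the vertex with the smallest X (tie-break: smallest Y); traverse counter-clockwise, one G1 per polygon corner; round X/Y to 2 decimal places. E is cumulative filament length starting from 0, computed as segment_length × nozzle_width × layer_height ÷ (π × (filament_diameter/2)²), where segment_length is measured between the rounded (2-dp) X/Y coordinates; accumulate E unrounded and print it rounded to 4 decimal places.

G0 X-4.96 Y-0.65 Z4.92
G1 X-4.33 Y-2.50 E0.0780
G1 X-3.04 Y-3.97 E0.1561
G1 X-1.29 Y-4.83 E0.2339
G1 X0.65 Y-4.96 E0.3115
G1 X2.50 Y-4.33 E0.3895
G1 X3.97 Y-3.04 E0.4675
G1 X4.83 Y-1.29 E0.5454
G1 X4.96 Y0.65 E0.6230
G1 X4.33 Y2.50 E0.7010
G1 X3.04 Y3.97 E0.7790
G1 X1.29 Y4.83 E0.8569
G1 X-0.65 Y4.96 E0.9345
G1 X-2.50 Y4.33 E1.0125
G1 X-3.97 Y3.04 E1.0905
G1 X-4.83 Y1.29 E1.1683
G1 X-4.96 Y-0.65 E1.2460

At z = 4.92 mm: the r=5 sphere contributes a regular 16-gon of circumradius √(5²−0.08²) = 4.999; (rotated 30° about Z; rotation is an isometry so areas/perimeters/island counts are preserved). The outline is a single polygon with 16 vertices. Extrusion per mm of travel: 0.8 × 0.12 / (π × 0.875²) = 0.039912. Accumulating E over each segment gives final E = 1.2460.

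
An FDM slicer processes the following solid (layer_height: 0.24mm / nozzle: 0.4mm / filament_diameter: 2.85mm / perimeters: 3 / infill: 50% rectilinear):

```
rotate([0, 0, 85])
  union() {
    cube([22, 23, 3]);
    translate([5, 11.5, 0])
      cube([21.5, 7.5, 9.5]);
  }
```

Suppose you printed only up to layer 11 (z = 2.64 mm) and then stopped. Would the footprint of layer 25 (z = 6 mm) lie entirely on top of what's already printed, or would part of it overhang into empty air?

entirely on top

Compare the two slices. At z = 2.64: the cube is present — its section is the full 22×23 rectangle (area 506.00 mm²); the cube at (5, 11.5) (footprint 21.5×7.5) is included at this height (area 161.25 mm²); Merging all regions: the regions partially overlap — summed areas 667.25 mm² minus the doubly-counted overlap 127.50 mm² gives 539.75 mm² — area = 539.75 mm²; (whole slice rotated 85° about Z — lengths, areas and connectivity unchanged). At z = 6: the cube does not reach this height (z outside [0, 3]); the cube at (5, 11.5) (footprint 21.5×7.5) is included at this height (area 161.25 mm²); Merging all regions: only the 21.5×7.5 cube at (5, 11.5) is present, so the union is just that shape — area = 161.25 mm²; (rotated 85° about Z; rotation is an isometry so areas/perimeters/island counts are preserved). Checking containment: the cross-section at z = 6 is a subset of the cross-section at z = 2.64.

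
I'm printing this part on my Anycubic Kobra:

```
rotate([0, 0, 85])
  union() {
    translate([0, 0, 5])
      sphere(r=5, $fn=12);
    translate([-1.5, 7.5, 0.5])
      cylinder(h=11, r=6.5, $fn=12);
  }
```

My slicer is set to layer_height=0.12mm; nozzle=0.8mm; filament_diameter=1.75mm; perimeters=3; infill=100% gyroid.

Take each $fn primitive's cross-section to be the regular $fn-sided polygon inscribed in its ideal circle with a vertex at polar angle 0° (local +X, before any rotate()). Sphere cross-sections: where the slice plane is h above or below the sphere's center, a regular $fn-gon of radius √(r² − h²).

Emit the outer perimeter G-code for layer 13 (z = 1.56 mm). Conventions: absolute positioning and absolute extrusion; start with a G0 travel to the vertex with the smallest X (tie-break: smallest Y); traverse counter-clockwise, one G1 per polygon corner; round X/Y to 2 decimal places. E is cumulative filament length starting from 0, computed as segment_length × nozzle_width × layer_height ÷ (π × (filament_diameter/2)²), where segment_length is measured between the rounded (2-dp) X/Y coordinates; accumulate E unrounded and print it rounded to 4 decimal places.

At z = 1.56 mm: the sphere: section is a regular 12-gon, circumradius = √(r²−h²) = √(5²−3.44²) = 3.629; the r=6.5 cylinder at (-1.5, 7.5) gives a regular 12-gon of circumradius 6.5 (constant along its height); Taking the union: the regions partially overlap (shared area 9.17 mm²), so overlapping operands fuse into one piece — 1 connected region; (rotated 85° about Z; rotation is an isometry so areas/perimeters/island counts are preserved). The outline is a single polygon with 20 vertices. Extrusion per mm of travel: 0.8 × 0.12 / (π × 0.875²) = 0.039912. Accumulating E over each segment gives final E = 1.9934.

G0 X-14.08 Y-0.27 Z1.56
G1 X-13.49 Y-3.59 E0.1346
G1 X-11.33 Y-6.17 E0.2689
G1 X-8.17 Y-7.32 E0.4031
G1 X-4.86 Y-6.73 E0.5373
G1 X-2.28 Y-4.57 E0.6716
G1 X-1.74 Y-3.10 E0.7341
G1 X-0.32 Y-3.61 E0.7943
G1 X1.53 Y-3.29 E0.8692
G1 X2.97 Y-2.08 E0.9443
G1 X3.61 Y-0.32 E1.0191
G1 X3.29 Y1.53 E1.0940
G1 X2.08 Y2.97 E1.1691
G1 X0.32 Y3.61 E1.2438
G1 X-1.53 Y3.29 E1.3187
G1 X-2.32 Y2.63 E1.3598
G1 X-3.87 Y4.48 E1.4562
G1 X-7.04 Y5.63 E1.5907
G1 X-10.35 Y5.05 E1.7249
G1 X-12.93 Y2.89 E1.8592
G1 X-14.08 Y-0.27 E1.9934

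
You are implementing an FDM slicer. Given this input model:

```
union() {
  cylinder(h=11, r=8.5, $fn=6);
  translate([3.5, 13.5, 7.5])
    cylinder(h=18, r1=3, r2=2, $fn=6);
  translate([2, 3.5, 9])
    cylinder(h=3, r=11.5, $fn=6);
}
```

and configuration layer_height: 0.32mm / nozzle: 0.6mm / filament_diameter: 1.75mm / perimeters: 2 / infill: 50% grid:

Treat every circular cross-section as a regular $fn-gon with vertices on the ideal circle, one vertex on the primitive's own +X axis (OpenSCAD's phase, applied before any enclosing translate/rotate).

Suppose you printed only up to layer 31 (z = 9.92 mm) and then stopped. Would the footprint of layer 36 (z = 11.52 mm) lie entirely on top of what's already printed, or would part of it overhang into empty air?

entirely on top

Compare the two slices. At z = 9.92: the r=8.5 cylinder gives a regular 6-gon of circumradius 8.5 (constant along its height) (area = (6/2)·8.500²·sin(360°/6) = 187.71 mm²); the cone at (3.5, 13.5) (r1=3→r2=2) has section circumradius 2.866 here — a regular 6-gon (area = (6/2)·2.866²·sin(360°/6) = 21.33 mm²); the r=11.5 cylinder at (2, 3.5) gives a regular 6-gon of circumradius 11.5 (constant along its height) (area = (6/2)·11.500²·sin(360°/6) = 343.60 mm²); Taking the union: the regions partially overlap — summed areas 552.64 mm² minus the doubly-counted overlap 182.97 mm² gives 369.68 mm² — area = 369.68 mm². At z = 11.52: the cylinder does not reach this height (z outside [0, 11]); the cone at (3.5, 13.5) contributes a regular 6-gon of circumradius 2.777 (interpolated between r1=3 and r2=2 at t=0.223) (area = (6/2)·2.777²·sin(360°/6) = 20.03 mm²); the r=11.5 cylinder at (2, 3.5) contributes a regular 6-gon of circumradius 11.5 (area = (6/2)·11.500²·sin(360°/6) = 343.60 mm²); Combining (union): the regions partially overlap — summed areas 363.63 mm² minus the doubly-counted overlap 9.79 mm² gives 353.84 mm² — area = 353.84 mm². Checking containment: the cross-section at z = 11.52 is a subset of the cross-section at z = 9.92.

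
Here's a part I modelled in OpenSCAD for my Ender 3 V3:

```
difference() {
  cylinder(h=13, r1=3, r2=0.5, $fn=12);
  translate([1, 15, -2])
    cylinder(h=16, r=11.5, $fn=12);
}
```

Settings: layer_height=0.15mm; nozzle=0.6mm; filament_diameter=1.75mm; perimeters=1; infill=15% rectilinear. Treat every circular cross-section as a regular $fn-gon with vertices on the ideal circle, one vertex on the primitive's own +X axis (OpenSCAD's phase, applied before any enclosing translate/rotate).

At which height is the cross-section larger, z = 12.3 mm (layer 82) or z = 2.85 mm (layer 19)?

layer 19 (z = 2.85 mm)

Layer 82 (z = 12.3): the cone: at t=0.946 of its height the radius interpolates to r₁+(r₂−r₁)t = 0.635, giving a regular 12-gon of that circumradius (area = (12/2)·0.635²·sin(360°/12) = 1.21 mm²); the cylinder at (1, 15): section is a regular 12-gon, circumradius r=11.5 (area = (12/2)·11.500²·sin(360°/12) = 396.75 mm²); Subtracting the remaining from the first: starting from the cone (1.21 mm²), the r=11.5 cylinder at (1, 15) misses the remaining region (no effect) — area = 1.21 mm². So its area = 1.21 mm². Layer 19 (z = 2.85): the cone (r1=3→r2=0.5) has section circumradius 2.452 here — a regular 12-gon (area = (12/2)·2.452²·sin(360°/12) = 18.04 mm²); the cylinder at (1, 15): section is a regular 12-gon, circumradius r=11.5 (area = (12/2)·11.500²·sin(360°/12) = 396.75 mm²); Subtracting the remaining from the first: starting from the cone (18.04 mm²), the r=11.5 cylinder at (1, 15) misses the remaining region (no effect) — area = 18.04 mm². So its area = 18.04 mm². Layer 19 is larger (18.04 vs 1.21 mm²).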